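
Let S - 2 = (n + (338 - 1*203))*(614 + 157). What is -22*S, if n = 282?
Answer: -7073198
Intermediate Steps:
S = 321509 (S = 2 + (282 + (338 - 1*203))*(614 + 157) = 2 + (282 + (338 - 203))*771 = 2 + (282 + 135)*771 = 2 + 417*771 = 2 + 321507 = 321509)
-22*S = -22*321509 = -7073198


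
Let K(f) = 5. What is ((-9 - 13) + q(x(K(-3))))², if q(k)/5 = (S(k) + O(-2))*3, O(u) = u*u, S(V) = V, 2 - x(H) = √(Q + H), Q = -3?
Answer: 5074 - 2040*√2 ≈ 2189.0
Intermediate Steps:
x(H) = 2 - √(-3 + H)
O(u) = u²
q(k) = 60 + 15*k (q(k) = 5*((k + (-2)²)*3) = 5*((k + 4)*3) = 5*((4 + k)*3) = 5*(12 + 3*k) = 60 + 15*k)
((-9 - 13) + q(x(K(-3))))² = ((-9 - 13) + (60 + 15*(2 - √(-3 + 5))))² = (-22 + (60 + 15*(2 - √2)))² = (-22 + (60 + (30 - 15*√2)))² = (-22 + (90 - 15*√2))² = (68 - 15*√2)²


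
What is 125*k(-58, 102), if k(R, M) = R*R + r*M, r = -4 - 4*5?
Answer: 114500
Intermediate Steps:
r = -24 (r = -4 - 20 = -24)
k(R, M) = R² - 24*M (k(R, M) = R*R - 24*M = R² - 24*M)
125*k(-58, 102) = 125*((-58)² - 24*102) = 125*(3364 - 2448) = 125*916 = 114500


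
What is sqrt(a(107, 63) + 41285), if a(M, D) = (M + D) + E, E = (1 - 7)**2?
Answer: sqrt(41491) ≈ 203.69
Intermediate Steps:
E = 36 (E = (-6)**2 = 36)
a(M, D) = 36 + D + M (a(M, D) = (M + D) + 36 = (D + M) + 36 = 36 + D + M)
sqrt(a(107, 63) + 41285) = sqrt((36 + 63 + 107) + 41285) = sqrt(206 + 41285) = sqrt(41491)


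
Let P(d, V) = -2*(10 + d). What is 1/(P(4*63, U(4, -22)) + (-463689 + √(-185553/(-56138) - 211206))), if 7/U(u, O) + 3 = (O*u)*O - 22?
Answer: -26059989394/12097397713053797 - 25*I*√1064960034510/12097397713053797 ≈ -2.1542e-6 - 2.1326e-9*I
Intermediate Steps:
U(u, O) = 7/(-25 + u*O²) (U(u, O) = 7/(-3 + ((O*u)*O - 22)) = 7/(-3 + (u*O² - 22)) = 7/(-3 + (-22 + u*O²)) = 7/(-25 + u*O²))
P(d, V) = -20 - 2*d
1/(P(4*63, U(4, -22)) + (-463689 + √(-185553/(-56138) - 211206))) = 1/((-20 - 8*63) + (-463689 + √(-185553/(-56138) - 211206))) = 1/((-20 - 2*252) + (-463689 + √(-185553*(-1/56138) - 211206))) = 1/((-20 - 504) + (-463689 + √(185553/56138 - 211206))) = 1/(-524 + (-463689 + √(-11856496875/56138))) = 1/(-524 + (-463689 + 25*I*√1064960034510/56138)) = 1/(-464213 + 25*I*√1064960034510/56138)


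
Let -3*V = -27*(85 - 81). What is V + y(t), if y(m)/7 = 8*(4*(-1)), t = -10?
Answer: -188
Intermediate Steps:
V = 36 (V = -(-9)*(85 - 81) = -(-9)*4 = -1/3*(-108) = 36)
y(m) = -224 (y(m) = 7*(8*(4*(-1))) = 7*(8*(-4)) = 7*(-32) = -224)
V + y(t) = 36 - 224 = -188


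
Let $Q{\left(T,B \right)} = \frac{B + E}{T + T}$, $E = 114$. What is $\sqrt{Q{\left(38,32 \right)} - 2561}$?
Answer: $\frac{3 i \sqrt{410590}}{38} \approx 50.587 i$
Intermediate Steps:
$Q{\left(T,B \right)} = \frac{114 + B}{2 T}$ ($Q{\left(T,B \right)} = \frac{B + 114}{T + T} = \frac{114 + B}{2 T}$)
$\sqrt{Q{\left(38,32 \right)} - 2561} = \sqrt{\frac{114 + 32}{2 \cdot 38} - 2561} = \sqrt{\frac{1}{2} \cdot \frac{1}{38} \cdot 146 - 2561} = \sqrt{\frac{73}{38} - 2561} = \sqrt{- \frac{97245}{38}} = \frac{3 i \sqrt{410590}}{38}$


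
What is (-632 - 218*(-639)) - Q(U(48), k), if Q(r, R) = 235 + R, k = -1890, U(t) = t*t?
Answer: 140325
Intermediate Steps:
U(t) = t²
(-632 - 218*(-639)) - Q(U(48), k) = (-632 - 218*(-639)) - (235 - 1890) = (-632 + 139302) - 1*(-1655) = 138670 + 1655 = 140325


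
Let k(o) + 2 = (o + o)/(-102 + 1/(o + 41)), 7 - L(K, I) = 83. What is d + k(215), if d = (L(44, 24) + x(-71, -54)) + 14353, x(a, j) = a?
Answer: 370770564/26111 ≈ 14200.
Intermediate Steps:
L(K, I) = -76 (L(K, I) = 7 - 1*83 = 7 - 83 = -76)
k(o) = -2 + 2*o/(-102 + 1/(41 + o)) (k(o) = -2 + (o + o)/(-102 + 1/(o + 41)) = -2 + (2*o)/(-102 + 1/(41 + o)) = -2 + 2*o/(-102 + 1/(41 + o)))
d = 14206 (d = (-76 - 71) + 14353 = -147 + 14353 = 14206)
d + k(215) = 14206 + 2*(-4181 - 1*215² - 143*215)/(4181 + 102*215) = 14206 + 2*(-4181 - 1*46225 - 30745)/(4181 + 21930) = 14206 + 2*(-4181 - 46225 - 30745)/26111 = 14206 + 2*(1/26111)*(-81151) = 14206 - 162302/26111 = 370770564/26111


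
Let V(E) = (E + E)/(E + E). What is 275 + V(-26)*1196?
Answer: 1471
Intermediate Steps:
V(E) = 1 (V(E) = (2*E)/((2*E)) = (2*E)*(1/(2*E)) = 1)
275 + V(-26)*1196 = 275 + 1*1196 = 275 + 1196 = 1471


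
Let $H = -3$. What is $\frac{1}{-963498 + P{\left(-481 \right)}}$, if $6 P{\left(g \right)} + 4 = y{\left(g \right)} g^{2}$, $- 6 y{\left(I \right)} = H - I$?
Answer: $- \frac{18}{72638255} \approx -2.478 \cdot 10^{-7}$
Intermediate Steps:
$y{\left(I \right)} = \frac{1}{2} + \frac{I}{6}$ ($y{\left(I \right)} = - \frac{-3 - I}{6} = \frac{1}{2} + \frac{I}{6}$)
$P{\left(g \right)} = - \frac{2}{3} + \frac{g^{2} \left(\frac{1}{2} + \frac{g}{6}\right)}{6}$ ($P{\left(g \right)} = - \frac{2}{3} + \frac{\left(\frac{1}{2} + \frac{g}{6}\right) g^{2}}{6} = - \frac{2}{3} + \frac{g^{2} \left(\frac{1}{2} + \frac{g}{6}\right)}{6}$)
$\frac{1}{-963498 + P{\left(-481 \right)}} = \frac{1}{-963498 + \left(- \frac{2}{3} + \frac{\left(-481\right)^{2} \left(3 - 481\right)}{36}\right)} = \frac{1}{-963498 + \left(- \frac{2}{3} + \frac{1}{36} \cdot 231361 \left(-478\right)\right)} = \frac{1}{-963498 - \frac{55295291}{18}} = \frac{1}{- \frac{72638255}{18}} = - \frac{18}{72638255}$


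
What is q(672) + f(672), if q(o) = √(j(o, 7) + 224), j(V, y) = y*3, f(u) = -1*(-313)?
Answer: 313 + 7*√5 ≈ 328.65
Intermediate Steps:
f(u) = 313
j(V, y) = 3*y
q(o) = 7*√5 (q(o) = √(3*7 + 224) = √(21 + 224) = √245 = 7*√5)
q(672) + f(672) = 7*√5 + 313 = 313 + 7*√5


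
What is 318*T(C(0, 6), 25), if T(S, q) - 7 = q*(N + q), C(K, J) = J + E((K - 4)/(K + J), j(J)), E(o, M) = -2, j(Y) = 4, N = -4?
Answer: 169176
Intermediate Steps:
C(K, J) = -2 + J (C(K, J) = J - 2 = -2 + J)
T(S, q) = 7 + q*(-4 + q)
318*T(C(0, 6), 25) = 318*(7 + 25² - 4*25) = 318*(7 + 625 - 100) = 318*532 = 169176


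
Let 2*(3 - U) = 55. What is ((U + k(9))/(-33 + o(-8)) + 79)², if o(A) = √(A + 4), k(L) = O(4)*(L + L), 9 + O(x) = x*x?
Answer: 27554175189/4778596 - 33696985*I/1194649 ≈ 5766.2 - 28.207*I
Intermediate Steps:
O(x) = -9 + x² (O(x) = -9 + x*x = -9 + x²)
U = -49/2 (U = 3 - ½*55 = 3 - 55/2 = -49/2 ≈ -24.500)
k(L) = 14*L (k(L) = (-9 + 4²)*(L + L) = (-9 + 16)*(2*L) = 7*(2*L) = 14*L)
o(A) = √(4 + A)
((U + k(9))/(-33 + o(-8)) + 79)² = ((-49/2 + 14*9)/(-33 + √(4 - 8)) + 79)² = ((-49/2 + 126)/(-33 + √(-4)) + 79)² = (203/(2*(-33 + 2*I)) + 79)² = (203*((-33 - 2*I)/1093)/2 + 79)² = (203*(-33 - 2*I)/2186 + 79)² = (79 + 203*(-33 - 2*I)/2186)²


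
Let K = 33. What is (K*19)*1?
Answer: 627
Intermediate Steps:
(K*19)*1 = (33*19)*1 = 627*1 = 627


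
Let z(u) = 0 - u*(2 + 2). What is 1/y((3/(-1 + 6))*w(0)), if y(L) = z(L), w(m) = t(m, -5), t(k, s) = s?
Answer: 1/12 ≈ 0.083333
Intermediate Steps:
w(m) = -5
z(u) = -4*u (z(u) = 0 - u*4 = 0 - 4*u = -4*u)
y(L) = -4*L
1/y((3/(-1 + 6))*w(0)) = 1/(-4*3/(-1 + 6)*(-5)) = 1/(-4*3/5*(-5)) = 1/(-4*(⅕)*3*(-5)) = 1/(-12*(-5)/5) = 1/(-4*(-3)) = 1/12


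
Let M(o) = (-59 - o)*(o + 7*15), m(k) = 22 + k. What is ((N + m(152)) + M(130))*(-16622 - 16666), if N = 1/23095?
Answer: 34011877319472/23095 ≈ 1.4727e+9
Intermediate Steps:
N = 1/23095 ≈ 4.3299e-5
M(o) = (-59 - o)*(105 + o) (M(o) = (-59 - o)*(o + 105) = (-59 - o)*(105 + o))
((N + m(152)) + M(130))*(-16622 - 16666) = ((1/23095 + (22 + 152)) + (-6195 - 1*130² - 164*130))*(-16622 - 16666) = ((1/23095 + 174) + (-6195 - 1*16900 - 21320))*(-33288) = (4018531/23095 + (-6195 - 16900 - 21320))*(-33288) = (4018531/23095 - 44415)*(-33288) = -1021745894/23095*(-33288) = 34011877319472/23095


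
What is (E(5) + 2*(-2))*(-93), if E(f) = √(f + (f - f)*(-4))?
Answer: 372 - 93*√5 ≈ 164.05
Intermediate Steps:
E(f) = √f (E(f) = √(f + 0*(-4)) = √(f + 0) = √f)
(E(5) + 2*(-2))*(-93) = (√5 + 2*(-2))*(-93) = (√5 - 4)*(-93) = (-4 + √5)*(-93) = 372 - 93*√5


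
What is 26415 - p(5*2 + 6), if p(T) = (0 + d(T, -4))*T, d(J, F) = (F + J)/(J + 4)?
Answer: 132027/5 ≈ 26405.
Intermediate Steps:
d(J, F) = (F + J)/(4 + J)
p(T) = T*(-4 + T)/(4 + T) (p(T) = (0 + (-4 + T)/(4 + T))*T = ((-4 + T)/(4 + T))*T = T*(-4 + T)/(4 + T))
26415 - p(5*2 + 6) = 26415 - (5*2 + 6)*(-4 + (5*2 + 6))/(4 + (5*2 + 6)) = 26415 - (10 + 6)*(-4 + (10 + 6))/(4 + (10 + 6)) = 26415 - 16*(-4 + 16)/(4 + 16) = 26415 - 16*12/20 = 26415 - 1*48/5 = 26415 - 48/5 = 132027/5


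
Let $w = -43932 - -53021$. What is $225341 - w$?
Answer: $216252$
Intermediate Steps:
$w = 9089$ ($w = -43932 + 53021 = 9089$)
$225341 - w = 225341 - 9089 = 216252$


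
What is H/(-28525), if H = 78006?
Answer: -78006/28525 ≈ -2.7347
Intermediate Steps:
H/(-28525) = 78006/(-28525) = 78006*(-1/28525) = -78006/28525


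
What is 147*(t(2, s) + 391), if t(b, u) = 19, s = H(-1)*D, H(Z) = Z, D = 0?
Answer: 60270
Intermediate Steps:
s = 0 (s = -1*0 = 0)
147*(t(2, s) + 391) = 147*(19 + 391) = 147*410 = 60270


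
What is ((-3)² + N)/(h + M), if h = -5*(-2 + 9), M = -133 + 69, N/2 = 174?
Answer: -119/33 ≈ -3.6061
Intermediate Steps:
N = 348 (N = 2*174 = 348)
M = -64
h = -35 (h = -5*7 = -35)
((-3)² + N)/(h + M) = ((-3)² + 348)/(-35 - 64) = (9 + 348)/(-99) = 357*(-1/99) = -119/33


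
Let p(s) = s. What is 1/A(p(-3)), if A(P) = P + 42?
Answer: 1/39 ≈ 0.025641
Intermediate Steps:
A(P) = 42 + P
1/A(p(-3)) = 1/(42 - 3) = 1/39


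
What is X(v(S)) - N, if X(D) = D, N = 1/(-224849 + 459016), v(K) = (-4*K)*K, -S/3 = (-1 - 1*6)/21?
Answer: -936669/234167 ≈ -4.0000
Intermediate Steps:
S = 1 (S = -3*(-1 - 1*6)/21 = -3*(-1 - 6)/21 = -(-21)/21 = -3*(-⅓) = 1)
v(K) = -4*K²
N = 1/234167 ≈ 4.2705e-6
X(v(S)) - N = -4*1² - 1*1/234167 = -4*1 - 1/234167 = -4 - 1/234167 = -936669/234167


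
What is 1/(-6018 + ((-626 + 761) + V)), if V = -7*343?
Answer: -1/8284 ≈ -0.00012071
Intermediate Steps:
V = -2401
1/(-6018 + ((-626 + 761) + V)) = 1/(-6018 + ((-626 + 761) - 2401)) = 1/(-6018 + (135 - 2401)) = 1/(-6018 - 2266) = 1/(-8284) = -1/8284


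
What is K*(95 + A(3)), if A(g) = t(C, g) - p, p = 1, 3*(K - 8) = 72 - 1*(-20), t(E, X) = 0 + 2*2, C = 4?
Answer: 11368/3 ≈ 3789.3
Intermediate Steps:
t(E, X) = 4 (t(E, X) = 0 + 4 = 4)
K = 116/3 (K = 8 + (72 - 1*(-20))/3 = 8 + (72 + 20)/3 = 8 + (⅓)*92 = 8 + 92/3 = 116/3 ≈ 38.667)
A(g) = 3 (A(g) = 4 - 1*1 = 4 - 1 = 3)
K*(95 + A(3)) = 116*(95 + 3)/3 = (116/3)*98 = 11368/3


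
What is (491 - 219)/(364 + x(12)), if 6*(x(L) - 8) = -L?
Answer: 136/185 ≈ 0.73514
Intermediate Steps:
x(L) = 8 - L/6 (x(L) = 8 + (-L)/6 = 8 - L/6)
(491 - 219)/(364 + x(12)) = (491 - 219)/(364 + (8 - 1/6*12)) = 272/(364 + (8 - 2)) = 272/(364 + 6) = 272/370 = 272*(1/370) = 136/185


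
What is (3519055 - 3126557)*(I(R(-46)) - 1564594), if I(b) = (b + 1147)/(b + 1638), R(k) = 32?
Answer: -512773281825449/835 ≈ -6.1410e+11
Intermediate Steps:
I(b) = (1147 + b)/(1638 + b)
(3519055 - 3126557)*(I(R(-46)) - 1564594) = (3519055 - 3126557)*((1147 + 32)/(1638 + 32) - 1564594) = 392498*(1179/1670 - 1564594) = 392498*(-2612870801/1670) = -512773281825449/835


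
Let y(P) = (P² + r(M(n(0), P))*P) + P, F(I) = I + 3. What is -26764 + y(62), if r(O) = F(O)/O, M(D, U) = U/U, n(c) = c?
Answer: -22610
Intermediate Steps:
F(I) = 3 + I
M(D, U) = 1
r(O) = (3 + O)/O
y(P) = P² + 5*P (y(P) = (P² + ((3 + 1)/1)*P) + P = (P² + (1*4)*P) + P = (P² + 4*P) + P = P² + 5*P)
-26764 + y(62) = -26764 + 62*(5 + 62) = -26764 + 62*67 = -26764 + 4154 = -22610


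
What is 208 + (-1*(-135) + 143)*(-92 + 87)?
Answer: -1182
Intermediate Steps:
208 + (-1*(-135) + 143)*(-92 + 87) = 208 + (135 + 143)*(-5) = 208 + 278*(-5) = 208 - 1390 = -1182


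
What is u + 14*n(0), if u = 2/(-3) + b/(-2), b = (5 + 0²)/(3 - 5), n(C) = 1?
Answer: 175/12 ≈ 14.583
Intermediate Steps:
b = -5/2 (b = (5 + 0)/(-2) = 5*(-½) = -5/2 ≈ -2.5000)
u = 7/12 (u = 2/(-3) - 5/2/(-2) = 2*(-⅓) - 5/2*(-½) = -⅔ + 5/4 = 7/12 ≈ 0.58333)
u + 14*n(0) = 7/12 + 14*1 = 7/12 + 14 = 175/12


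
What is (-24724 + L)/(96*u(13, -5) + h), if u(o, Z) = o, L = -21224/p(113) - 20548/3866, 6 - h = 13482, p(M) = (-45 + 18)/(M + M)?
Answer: -3990613255/319095774 ≈ -12.506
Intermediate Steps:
p(M) = -27/(2*M) (p(M) = -27*1/(2*M) = -27/(2*M))
h = -13476 (h = 6 - 1*13482 = 6 - 13482 = -13476)
L = 9271596794/52191 (L = -21224/((-27/2/113)) - 20548/3866 = -21224/((-27/2*1/113)) - 20548*1/3866 = -21224/(-27/226) - 10274/1933 = -21224*(-226/27) - 10274/1933 = 4796624/27 - 10274/1933 = 9271596794/52191 ≈ 1.7765e+5)
(-24724 + L)/(96*u(13, -5) + h) = (-24724 + 9271596794/52191)/(96*13 - 13476) = 7981226510/(52191*(1248 - 13476)) = (7981226510/52191)/(-12228) = (7981226510/52191)*(-1/12228) = -3990613255/319095774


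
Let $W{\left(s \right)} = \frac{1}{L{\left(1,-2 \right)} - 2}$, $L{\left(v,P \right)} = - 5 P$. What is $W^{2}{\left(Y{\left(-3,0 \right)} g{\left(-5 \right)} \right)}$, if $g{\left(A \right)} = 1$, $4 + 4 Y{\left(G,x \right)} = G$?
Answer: $\frac{1}{64} \approx 0.015625$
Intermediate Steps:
$Y{\left(G,x \right)} = -1 + \frac{G}{4}$
$W{\left(s \right)} = \frac{1}{8}$ ($W{\left(s \right)} = \frac{1}{\left(-5\right) \left(-2\right) - 2} = \frac{1}{10 - 2} = \frac{1}{8}$)
$W^{2}{\left(Y{\left(-3,0 \right)} g{\left(-5 \right)} \right)} = \left(\frac{1}{8}\right)^{2} = \frac{1}{64}$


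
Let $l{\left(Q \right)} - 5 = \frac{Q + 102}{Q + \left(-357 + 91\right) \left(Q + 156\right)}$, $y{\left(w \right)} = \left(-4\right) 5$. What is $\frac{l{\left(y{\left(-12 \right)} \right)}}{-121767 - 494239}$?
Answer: $- \frac{90449}{11148476588} \approx -8.1131 \cdot 10^{-6}$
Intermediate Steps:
$y{\left(w \right)} = -20$
$l{\left(Q \right)} = 5 + \frac{102 + Q}{-41496 - 265 Q}$ ($l{\left(Q \right)} = 5 + \frac{Q + 102}{Q + \left(-357 + 91\right) \left(Q + 156\right)} = 5 + \frac{102 + Q}{Q - 266 \left(156 + Q\right)} = 5 + \frac{102 + Q}{Q - \left(41496 + 266 Q\right)} = 5 + \frac{102 + Q}{-41496 - 265 Q}$)
$\frac{l{\left(y{\left(-12 \right)} \right)}}{-121767 - 494239} = \frac{2 \frac{1}{41496 + 265 \left(-20\right)} \left(103689 + 662 \left(-20\right)\right)}{-121767 - 494239} = \frac{2 \frac{1}{41496 - 5300} \left(103689 - 13240\right)}{-121767 - 494239} = \frac{2 \cdot \frac{1}{36196} \cdot 90449}{-616006} = 2 \cdot \frac{1}{36196} \cdot 90449 \left(- \frac{1}{616006}\right) = \frac{90449}{18098} \left(- \frac{1}{616006}\right) = - \frac{90449}{11148476588}$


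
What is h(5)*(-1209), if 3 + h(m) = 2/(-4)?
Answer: 8463/2 ≈ 4231.5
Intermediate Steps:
h(m) = -7/2 (h(m) = -3 + 2/(-4) = -3 + 2*(-¼) = -3 - ½ = -7/2)
h(5)*(-1209) = -7/2*(-1209) = 8463/2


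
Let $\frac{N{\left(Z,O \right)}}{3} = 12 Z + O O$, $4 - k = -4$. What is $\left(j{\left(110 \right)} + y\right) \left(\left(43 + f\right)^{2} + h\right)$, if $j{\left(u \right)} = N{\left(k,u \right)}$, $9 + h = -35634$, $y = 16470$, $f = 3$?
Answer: $-1778875566$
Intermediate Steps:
$k = 8$ ($k = 4 - -4 = 4 + 4 = 8$)
$N{\left(Z,O \right)} = 3 O^{2} + 36 Z$ ($N{\left(Z,O \right)} = 3 \left(12 Z + O O\right) = 3 \left(12 Z + O^{2}\right) = 3 \left(O^{2} + 12 Z\right) = 3 O^{2} + 36 Z$)
$h = -35643$ ($h = -9 - 35634 = -35643$)
$j{\left(u \right)} = 288 + 3 u^{2}$ ($j{\left(u \right)} = 3 u^{2} + 36 \cdot 8 = 3 u^{2} + 288 = 288 + 3 u^{2}$)
$\left(j{\left(110 \right)} + y\right) \left(\left(43 + f\right)^{2} + h\right) = \left(\left(288 + 3 \cdot 110^{2}\right) + 16470\right) \left(\left(43 + 3\right)^{2} - 35643\right) = \left(\left(288 + 3 \cdot 12100\right) + 16470\right) \left(46^{2} - 35643\right) = \left(\left(288 + 36300\right) + 16470\right) \left(2116 - 35643\right) = \left(36588 + 16470\right) \left(-33527\right) = 53058 \left(-33527\right) = -1778875566$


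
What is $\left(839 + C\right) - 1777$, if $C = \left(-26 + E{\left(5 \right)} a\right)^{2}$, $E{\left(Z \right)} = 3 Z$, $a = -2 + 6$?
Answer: $218$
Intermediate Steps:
$a = 4$
$C = 1156$ ($C = \left(-26 + 3 \cdot 5 \cdot 4\right)^{2} = \left(-26 + 15 \cdot 4\right)^{2} = \left(-26 + 60\right)^{2} = 34^{2} = 1156$)
$\left(839 + C\right) - 1777 = \left(839 + 1156\right) - 1777 = 1995 - 1777 = 218$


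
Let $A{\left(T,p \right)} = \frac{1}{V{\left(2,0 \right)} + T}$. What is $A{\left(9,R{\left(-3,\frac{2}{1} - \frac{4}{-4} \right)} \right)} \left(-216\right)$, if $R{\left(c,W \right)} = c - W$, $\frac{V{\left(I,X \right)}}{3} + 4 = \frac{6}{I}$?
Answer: $-36$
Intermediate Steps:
$V{\left(I,X \right)} = -12 + \frac{18}{I}$ ($V{\left(I,X \right)} = -12 + 3 \frac{6}{I} = -12 + \frac{18}{I}$)
$A{\left(T,p \right)} = \frac{1}{-3 + T}$ ($A{\left(T,p \right)} = \frac{1}{\left(-12 + \frac{18}{2}\right) + T} = \frac{1}{\left(-12 + 18 \cdot \frac{1}{2}\right) + T} = \frac{1}{\left(-12 + 9\right) + T} = \frac{1}{-3 + T}$)
$A{\left(9,R{\left(-3,\frac{2}{1} - \frac{4}{-4} \right)} \right)} \left(-216\right) = \frac{1}{-3 + 9} \left(-216\right) = \frac{1}{6} \left(-216\right) = -36$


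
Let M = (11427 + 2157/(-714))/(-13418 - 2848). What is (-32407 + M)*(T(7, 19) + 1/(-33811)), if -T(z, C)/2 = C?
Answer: 53731215062416799/43630931596 ≈ 1.2315e+6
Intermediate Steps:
T(z, C) = -2*C
M = -2718907/3871308 (M = (11427 + 2157*(-1/714))/(-16266) = (11427 - 719/238)*(-1/16266) = (2718907/238)*(-1/16266) = -2718907/3871308 ≈ -0.70232)
(-32407 + M)*(T(7, 19) + 1/(-33811)) = (-32407 - 2718907/3871308)*(-2*19 + 1/(-33811)) = -125460197263*(-38 - 1/33811)/3871308 = -125460197263/3871308*(-1284819/33811) = 53731215062416799/43630931596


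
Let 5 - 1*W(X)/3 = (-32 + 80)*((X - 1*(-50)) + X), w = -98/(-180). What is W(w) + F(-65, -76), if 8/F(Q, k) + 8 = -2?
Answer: -36713/5 ≈ -7342.6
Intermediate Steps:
F(Q, k) = -⅘ (F(Q, k) = 8/(-8 - 2) = 8/(-10) = 8*(-⅒) = -⅘)
w = 49/90 (w = -98*(-1/180) = 49/90 ≈ 0.54444)
W(X) = -7185 - 288*X (W(X) = 15 - 3*(-32 + 80)*((X - 1*(-50)) + X) = 15 - 144*((X + 50) + X) = 15 - 144*((50 + X) + X) = 15 - 144*(50 + 2*X) = 15 - 3*(2400 + 96*X) = 15 + (-7200 - 288*X) = -7185 - 288*X)
W(w) + F(-65, -76) = (-7185 - 288*49/90) - ⅘ = (-7185 - 784/5) - ⅘ = -36709/5 - ⅘ = -36713/5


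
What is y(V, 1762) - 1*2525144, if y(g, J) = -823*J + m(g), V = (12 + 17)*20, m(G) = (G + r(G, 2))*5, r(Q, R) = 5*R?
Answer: -3972320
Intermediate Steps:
m(G) = 50 + 5*G (m(G) = (G + 5*2)*5 = (G + 10)*5 = (10 + G)*5 = 50 + 5*G)
V = 580 (V = 29*20 = 580)
y(g, J) = 50 - 823*J + 5*g (y(g, J) = -823*J + (50 + 5*g) = 50 - 823*J + 5*g)
y(V, 1762) - 1*2525144 = (50 - 823*1762 + 5*580) - 1*2525144 = (50 - 1450126 + 2900) - 2525144 = -1447176 - 2525144 = -3972320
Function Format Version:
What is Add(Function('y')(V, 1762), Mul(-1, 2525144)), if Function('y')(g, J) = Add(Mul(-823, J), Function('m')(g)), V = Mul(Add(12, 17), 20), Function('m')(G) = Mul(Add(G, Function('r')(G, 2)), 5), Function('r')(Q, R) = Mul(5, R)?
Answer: -3972320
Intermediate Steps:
Function('m')(G) = Add(50, Mul(5, G)) (Function('m')(G) = Mul(Add(G, Mul(5, 2)), 5) = Mul(Add(G, 10), 5) = Mul(Add(10, G), 5) = Add(50, Mul(5, G)))
V = 580 (V = Mul(29, 20) = 580)
Function('y')(g, J) = Add(50, Mul(-823, J), Mul(5, g)) (Function('y')(g, J) = Add(Mul(-823, J), Add(50, Mul(5, g))) = Add(50, Mul(-823, J), Mul(5, g)))
Add(Function('y')(V, 1762), Mul(-1, 2525144)) = Add(Add(50, Mul(-823, 1762), Mul(5, 580)), Mul(-1, 2525144)) = Add(Add(50, -1450126, 2900), -2525144) = Add(-1447176, -2525144) = -3972320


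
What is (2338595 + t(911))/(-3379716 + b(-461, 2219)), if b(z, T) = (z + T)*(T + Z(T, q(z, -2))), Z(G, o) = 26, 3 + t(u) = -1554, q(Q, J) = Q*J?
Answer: 1168519/283497 ≈ 4.1218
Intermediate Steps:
q(Q, J) = J*Q
t(u) = -1557 (t(u) = -3 - 1554 = -1557)
b(z, T) = (26 + T)*(T + z) (b(z, T) = (z + T)*(T + 26) = (T + z)*(26 + T) = (26 + T)*(T + z))
(2338595 + t(911))/(-3379716 + b(-461, 2219)) = (2338595 - 1557)/(-3379716 + (2219² + 26*2219 + 26*(-461) + 2219*(-461))) = 2337038/(-3379716 + (4923961 + 57694 - 11986 - 1022959)) = 2337038/(-3379716 + 3946710) = 2337038/566994 = 2337038*(1/566994) = 1168519/283497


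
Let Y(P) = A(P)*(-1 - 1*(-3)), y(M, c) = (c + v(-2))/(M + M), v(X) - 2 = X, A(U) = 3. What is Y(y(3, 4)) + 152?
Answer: 158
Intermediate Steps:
v(X) = 2 + X
y(M, c) = c/(2*M) (y(M, c) = (c + (2 - 2))/(M + M) = (c + 0)/((2*M)) = c*(1/(2*M)) = c/(2*M))
Y(P) = 6 (Y(P) = 3*(-1 - 1*(-3)) = 3*(-1 + 3) = 3*2 = 6)
Y(y(3, 4)) + 152 = 6 + 152 = 158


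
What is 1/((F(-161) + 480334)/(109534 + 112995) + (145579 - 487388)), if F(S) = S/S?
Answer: -222529/76061934626 ≈ -2.9256e-6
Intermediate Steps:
F(S) = 1
1/((F(-161) + 480334)/(109534 + 112995) + (145579 - 487388)) = 1/((1 + 480334)/(109534 + 112995) + (145579 - 487388)) = 1/(480335/222529 - 341809) = 1/(-76061934626/222529) = -222529/76061934626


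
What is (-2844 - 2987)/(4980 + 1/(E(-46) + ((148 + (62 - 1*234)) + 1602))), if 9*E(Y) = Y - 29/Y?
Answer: -542453765/463285902 ≈ -1.1709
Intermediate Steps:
E(Y) = -29/(9*Y) + Y/9 (E(Y) = (Y - 29/Y)/9 = -29/(9*Y) + Y/9)
(-2844 - 2987)/(4980 + 1/(E(-46) + ((148 + (62 - 1*234)) + 1602))) = (-2844 - 2987)/(4980 + 1/((⅑)*(-29 + (-46)²)/(-46) + ((148 + (62 - 1*234)) + 1602))) = -5831/(4980 + 1/((⅑)*(-1/46)*(-29 + 2116) + ((148 + (62 - 234)) + 1602))) = -5831/(4980 + 1/((⅑)*(-1/46)*2087 + ((148 - 172) + 1602))) = -5831/(4980 + 1/(-2087/414 + (-24 + 1602))) = -5831/(4980 + 1/(-2087/414 + 1578)) = -5831/(4980 + 1/(651205/414)) = -5831/(4980 + 414/651205) = -5831/3243001314/651205 = -5831*651205/3243001314 = -542453765/463285902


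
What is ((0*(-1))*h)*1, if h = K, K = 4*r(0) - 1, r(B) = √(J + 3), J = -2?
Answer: 0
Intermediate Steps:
r(B) = 1 (r(B) = √(-2 + 3) = √1 = 1)
K = 3 (K = 4*1 - 1 = 4 - 1 = 3)
h = 3
((0*(-1))*h)*1 = ((0*(-1))*3)*1 = (0*3)*1 = 0*1 = 0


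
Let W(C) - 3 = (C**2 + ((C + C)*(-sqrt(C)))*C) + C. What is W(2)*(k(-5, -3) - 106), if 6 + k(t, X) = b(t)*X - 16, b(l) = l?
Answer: -1017 + 904*sqrt(2) ≈ 261.45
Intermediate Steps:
W(C) = 3 + C + C**2 - 2*C**(5/2) (W(C) = 3 + ((C**2 + ((C + C)*(-sqrt(C)))*C) + C) = 3 + ((C**2 + ((2*C)*(-sqrt(C)))*C) + C) = 3 + ((C**2 + (-2*C**(3/2))*C) + C) = 3 + ((C**2 - 2*C**(5/2)) + C) = 3 + (C + C**2 - 2*C**(5/2)) = 3 + C + C**2 - 2*C**(5/2))
k(t, X) = -22 + X*t (k(t, X) = -6 + (t*X - 16) = -6 + (X*t - 16) = -6 + (-16 + X*t) = -22 + X*t)
W(2)*(k(-5, -3) - 106) = (3 + 2 + 2**2 - 8*sqrt(2))*((-22 - 3*(-5)) - 106) = (3 + 2 + 4 - 8*sqrt(2))*((-22 + 15) - 106) = (3 + 2 + 4 - 8*sqrt(2))*(-7 - 106) = (9 - 8*sqrt(2))*(-113) = -1017 + 904*sqrt(2)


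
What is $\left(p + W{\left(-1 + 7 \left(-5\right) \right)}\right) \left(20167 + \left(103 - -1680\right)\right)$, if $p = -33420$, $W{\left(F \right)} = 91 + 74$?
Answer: $-729947250$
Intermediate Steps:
$W{\left(F \right)} = 165$
$\left(p + W{\left(-1 + 7 \left(-5\right) \right)}\right) \left(20167 + \left(103 - -1680\right)\right) = \left(-33420 + 165\right) \left(20167 + \left(103 - -1680\right)\right) = - 33255 \left(20167 + \left(103 + 1680\right)\right) = - 33255 \left(20167 + 1783\right) = \left(-33255\right) 21950 = -729947250$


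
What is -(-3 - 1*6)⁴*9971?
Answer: -65419731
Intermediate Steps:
-(-3 - 1*6)⁴*9971 = -(-3 - 6)⁴*9971 = -1*(-9)⁴*9971 = -1*6561*9971 = -6561*9971 = -65419731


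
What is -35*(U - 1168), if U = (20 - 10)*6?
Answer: 38780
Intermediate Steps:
U = 60 (U = 10*6 = 60)
-35*(U - 1168) = -35*(60 - 1168) = -35*(-1108) = 38780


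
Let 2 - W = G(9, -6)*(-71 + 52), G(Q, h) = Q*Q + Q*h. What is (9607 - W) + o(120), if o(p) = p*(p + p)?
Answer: 37892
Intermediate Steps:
o(p) = 2*p² (o(p) = p*(2*p) = 2*p²)
G(Q, h) = Q² + Q*h
W = 515 (W = 2 - 9*(9 - 6)*(-71 + 52) = 2 - 9*3*(-19) = 2 - 27*(-19) = 2 - 1*(-513) = 2 + 513 = 515)
(9607 - W) + o(120) = (9607 - 1*515) + 2*120² = (9607 - 515) + 2*14400 = 9092 + 28800 = 37892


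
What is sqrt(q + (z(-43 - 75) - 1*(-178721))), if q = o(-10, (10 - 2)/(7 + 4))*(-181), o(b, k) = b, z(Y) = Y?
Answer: sqrt(180413) ≈ 424.75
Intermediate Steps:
q = 1810 (q = -10*(-181) = 1810)
sqrt(q + (z(-43 - 75) - 1*(-178721))) = sqrt(1810 + ((-43 - 75) - 1*(-178721))) = sqrt(1810 + (-118 + 178721)) = sqrt(1810 + 178603) = sqrt(180413)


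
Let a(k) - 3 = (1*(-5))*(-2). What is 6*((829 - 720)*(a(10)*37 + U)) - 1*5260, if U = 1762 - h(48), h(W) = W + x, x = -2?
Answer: 1431578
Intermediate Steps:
h(W) = -2 + W (h(W) = W - 2 = -2 + W)
a(k) = 13 (a(k) = 3 + (1*(-5))*(-2) = 3 - 5*(-2) = 3 + 10 = 13)
U = 1716 (U = 1762 - (-2 + 48) = 1762 - 1*46 = 1762 - 46 = 1716)
6*((829 - 720)*(a(10)*37 + U)) - 1*5260 = 6*((829 - 720)*(13*37 + 1716)) - 1*5260 = 6*(109*(481 + 1716)) - 5260 = 6*(109*2197) - 5260 = 6*239473 - 5260 = 1436838 - 5260 = 1431578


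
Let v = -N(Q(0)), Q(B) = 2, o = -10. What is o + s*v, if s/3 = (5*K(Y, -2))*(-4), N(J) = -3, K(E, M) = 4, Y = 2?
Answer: -730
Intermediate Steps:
s = -240 (s = 3*((5*4)*(-4)) = 3*(20*(-4)) = 3*(-80) = -240)
v = 3 (v = -1*(-3) = 3)
o + s*v = -10 - 240*3 = -10 - 720 = -730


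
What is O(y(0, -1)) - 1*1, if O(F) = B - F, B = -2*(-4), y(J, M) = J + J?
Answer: 7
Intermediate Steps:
y(J, M) = 2*J
B = 8
O(F) = 8 - F
O(y(0, -1)) - 1*1 = (8 - 2*0) - 1*1 = (8 - 1*0) - 1 = (8 + 0) - 1 = 8 - 1 = 7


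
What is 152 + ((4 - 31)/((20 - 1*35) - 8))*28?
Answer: 4252/23 ≈ 184.87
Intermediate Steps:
152 + ((4 - 31)/((20 - 1*35) - 8))*28 = 152 - 27/((20 - 35) - 8)*28 = 152 - 27/(-15 - 8)*28 = 152 - 27/(-23)*28 = 152 - 27*(-1/23)*28 = 152 + (27/23)*28 = 152 + 756/23 = 4252/23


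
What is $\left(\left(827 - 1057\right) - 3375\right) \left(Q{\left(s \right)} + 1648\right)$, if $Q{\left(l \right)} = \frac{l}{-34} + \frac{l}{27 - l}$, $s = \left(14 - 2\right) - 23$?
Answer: $- \frac{1918995575}{323} \approx -5.9412 \cdot 10^{6}$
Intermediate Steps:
$s = -11$ ($s = \left(14 - 2\right) - 23 = 12 - 23 = -11$)
$Q{\left(l \right)} = - \frac{l}{34} + \frac{l}{27 - l}$ ($Q{\left(l \right)} = l \left(- \frac{1}{34}\right) + \frac{l}{27 - l} = - \frac{l}{34} + \frac{l}{27 - l}$)
$\left(\left(827 - 1057\right) - 3375\right) \left(Q{\left(s \right)} + 1648\right) = \left(\left(827 - 1057\right) - 3375\right) \left(\left(-1\right) \left(-11\right) \frac{1}{-918 + 34 \left(-11\right)} \left(7 - 11\right) + 1648\right) = \left(-230 - 3375\right) \left(\left(-1\right) \left(-11\right) \frac{1}{-918 - 374} \left(-4\right) + 1648\right) = - 3605 \left(\left(-1\right) \left(-11\right) \frac{1}{-1292} \left(-4\right) + 1648\right) = - 3605 \left(\left(-1\right) \left(-11\right) \left(- \frac{1}{1292}\right) \left(-4\right) + 1648\right) = - 3605 \left(\frac{11}{323} + 1648\right) = \left(-3605\right) \frac{532315}{323} = - \frac{1918995575}{323}$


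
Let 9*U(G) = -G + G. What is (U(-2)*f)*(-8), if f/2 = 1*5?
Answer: 0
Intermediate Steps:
f = 10 (f = 2*(1*5) = 2*5 = 10)
U(G) = 0 (U(G) = (-G + G)/9 = (⅑)*0 = 0)
(U(-2)*f)*(-8) = (0*10)*(-8) = 0*(-8) = 0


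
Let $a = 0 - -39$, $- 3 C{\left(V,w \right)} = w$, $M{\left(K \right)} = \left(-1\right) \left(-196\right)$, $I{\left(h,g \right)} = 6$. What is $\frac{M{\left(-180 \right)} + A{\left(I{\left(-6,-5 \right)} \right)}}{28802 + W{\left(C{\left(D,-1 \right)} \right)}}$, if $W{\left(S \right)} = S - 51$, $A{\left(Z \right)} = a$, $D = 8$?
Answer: $\frac{705}{86254} \approx 0.0081735$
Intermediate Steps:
$M{\left(K \right)} = 196$
$C{\left(V,w \right)} = - \frac{w}{3}$
$a = 39$ ($a = 0 + 39 = 39$)
$A{\left(Z \right)} = 39$
$W{\left(S \right)} = -51 + S$ ($W{\left(S \right)} = S - 51 = -51 + S$)
$\frac{M{\left(-180 \right)} + A{\left(I{\left(-6,-5 \right)} \right)}}{28802 + W{\left(C{\left(D,-1 \right)} \right)}} = \frac{196 + 39}{28802 - \frac{152}{3}} = \frac{235}{28802 + \left(-51 + \frac{1}{3}\right)} = \frac{235}{28802 - \frac{152}{3}} = \frac{235}{\frac{86254}{3}} = 235 \cdot \frac{3}{86254} = \frac{705}{86254}$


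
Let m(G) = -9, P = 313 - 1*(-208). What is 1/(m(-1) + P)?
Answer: 1/512 ≈ 0.0019531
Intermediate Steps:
P = 521 (P = 313 + 208 = 521)
1/(m(-1) + P) = 1/(-9 + 521) = 1/512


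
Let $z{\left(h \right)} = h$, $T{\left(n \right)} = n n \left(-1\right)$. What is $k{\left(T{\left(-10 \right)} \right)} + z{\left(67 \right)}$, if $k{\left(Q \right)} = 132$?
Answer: $199$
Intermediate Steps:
$T{\left(n \right)} = - n^{2}$ ($T{\left(n \right)} = n^{2} \left(-1\right) = - n^{2}$)
$k{\left(T{\left(-10 \right)} \right)} + z{\left(67 \right)} = 132 + 67 = 199$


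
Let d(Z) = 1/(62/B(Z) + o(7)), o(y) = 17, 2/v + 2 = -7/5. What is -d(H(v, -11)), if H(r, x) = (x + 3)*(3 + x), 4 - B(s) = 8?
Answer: -⅔ ≈ -0.66667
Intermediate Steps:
B(s) = -4 (B(s) = 4 - 1*8 = 4 - 8 = -4)
v = -10/17 (v = 2/(-2 - 7/5) = 2/(-17/5) = 2*(-5/17) = -10/17 ≈ -0.58823)
H(r, x) = (3 + x)² (H(r, x) = (3 + x)*(3 + x) = (3 + x)²)
d(Z) = ⅔ (d(Z) = 1/(62/(-4) + 17) = 1/(62*(-¼) + 17) = 1/(-31/2 + 17) = 1/(3/2) = ⅔)
-d(H(v, -11)) = -1*⅔ = -⅔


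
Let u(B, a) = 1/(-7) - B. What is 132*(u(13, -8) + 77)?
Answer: 59004/7 ≈ 8429.1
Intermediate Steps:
u(B, a) = -⅐ - B
132*(u(13, -8) + 77) = 132*((-⅐ - 1*13) + 77) = 132*((-⅐ - 13) + 77) = 132*(-92/7 + 77) = 132*(447/7) = 59004/7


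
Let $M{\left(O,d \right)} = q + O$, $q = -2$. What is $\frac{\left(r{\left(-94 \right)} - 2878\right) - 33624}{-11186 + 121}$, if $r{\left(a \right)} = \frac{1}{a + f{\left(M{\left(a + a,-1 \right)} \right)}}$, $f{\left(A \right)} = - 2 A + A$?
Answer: $\frac{3504191}{1062240} \approx 3.2989$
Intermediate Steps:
$M{\left(O,d \right)} = -2 + O$
$f{\left(A \right)} = - A$
$r{\left(a \right)} = \frac{1}{2 - a}$ ($r{\left(a \right)} = \frac{1}{a - \left(-2 + \left(a + a\right)\right)} = \frac{1}{a - \left(-2 + 2 a\right)} = \frac{1}{2 - a}$)
$\frac{\left(r{\left(-94 \right)} - 2878\right) - 33624}{-11186 + 121} = \frac{\left(- \frac{1}{-2 - 94} - 2878\right) - 33624}{-11186 + 121} = \frac{\left(- \frac{1}{-96} - 2878\right) - 33624}{-11065} = \left(\left(\left(-1\right) \left(- \frac{1}{96}\right) - 2878\right) - 33624\right) \left(- \frac{1}{11065}\right) = \left(\left(\frac{1}{96} - 2878\right) - 33624\right) \left(- \frac{1}{11065}\right) = \left(- \frac{276287}{96} - 33624\right) \left(- \frac{1}{11065}\right) = \left(- \frac{3504191}{96}\right) \left(- \frac{1}{11065}\right) = \frac{3504191}{1062240}$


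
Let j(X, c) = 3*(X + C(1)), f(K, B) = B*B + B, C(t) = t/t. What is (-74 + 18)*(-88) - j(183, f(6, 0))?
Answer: 4376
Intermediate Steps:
C(t) = 1
f(K, B) = B + B**2 (f(K, B) = B**2 + B = B + B**2)
j(X, c) = 3 + 3*X (j(X, c) = 3*(X + 1) = 3*(1 + X) = 3 + 3*X)
(-74 + 18)*(-88) - j(183, f(6, 0)) = (-74 + 18)*(-88) - (3 + 3*183) = -56*(-88) - (3 + 549) = 4928 - 1*552 = 4928 - 552 = 4376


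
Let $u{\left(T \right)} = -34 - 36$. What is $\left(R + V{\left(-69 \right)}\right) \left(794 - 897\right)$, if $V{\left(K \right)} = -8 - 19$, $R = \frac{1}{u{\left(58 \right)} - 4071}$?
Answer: $\frac{11516224}{4141} \approx 2781.0$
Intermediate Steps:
$u{\left(T \right)} = -70$ ($u{\left(T \right)} = -34 - 36 = -70$)
$R = - \frac{1}{4141}$ ($R = \frac{1}{-70 - 4071} = \frac{1}{-4141} = - \frac{1}{4141} \approx -0.00024149$)
$V{\left(K \right)} = -27$ ($V{\left(K \right)} = -8 - 19 = -27$)
$\left(R + V{\left(-69 \right)}\right) \left(794 - 897\right) = \left(- \frac{1}{4141} - 27\right) \left(794 - 897\right) = \left(- \frac{111808}{4141}\right) \left(-103\right) = \frac{11516224}{4141}$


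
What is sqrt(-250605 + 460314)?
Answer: 9*sqrt(2589) ≈ 457.94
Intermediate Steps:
sqrt(-250605 + 460314) = sqrt(209709) = 9*sqrt(2589)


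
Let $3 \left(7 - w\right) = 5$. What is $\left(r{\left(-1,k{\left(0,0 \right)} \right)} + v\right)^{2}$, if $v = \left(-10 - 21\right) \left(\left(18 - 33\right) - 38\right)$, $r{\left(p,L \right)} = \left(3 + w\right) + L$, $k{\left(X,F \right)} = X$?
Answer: $\frac{24542116}{9} \approx 2.7269 \cdot 10^{6}$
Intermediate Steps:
$w = \frac{16}{3}$ ($w = 7 - \frac{5}{3} = \frac{16}{3} \approx 5.3333$)
$r{\left(p,L \right)} = \frac{25}{3} + L$ ($r{\left(p,L \right)} = \left(3 + \frac{16}{3}\right) + L = \frac{25}{3} + L$)
$v = 1643$ ($v = - 31 \left(\left(18 - 33\right) - 38\right) = - 31 \left(-15 - 38\right) = \left(-31\right) \left(-53\right) = 1643$)
$\left(r{\left(-1,k{\left(0,0 \right)} \right)} + v\right)^{2} = \left(\left(\frac{25}{3} + 0\right) + 1643\right)^{2} = \left(\frac{25}{3} + 1643\right)^{2} = \left(\frac{4954}{3}\right)^{2} = \frac{24542116}{9}$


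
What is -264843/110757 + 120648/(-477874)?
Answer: -23320699053/8821315103 ≈ -2.6437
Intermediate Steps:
-264843/110757 + 120648/(-477874) = -264843*1/110757 + 120648*(-1/477874) = -88281/36919 - 60324/238937 = -23320699053/8821315103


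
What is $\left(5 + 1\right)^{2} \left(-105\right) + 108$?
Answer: $-3672$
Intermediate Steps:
$\left(5 + 1\right)^{2} \left(-105\right) + 108 = 6^{2} \left(-105\right) + 108 = 36 \left(-105\right) + 108 = -3780 + 108 = -3672$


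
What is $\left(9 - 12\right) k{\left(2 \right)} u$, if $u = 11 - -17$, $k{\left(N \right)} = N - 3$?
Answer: $84$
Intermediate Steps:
$k{\left(N \right)} = -3 + N$ ($k{\left(N \right)} = N - 3 = -3 + N$)
$u = 28$ ($u = 11 + 17 = 28$)
$\left(9 - 12\right) k{\left(2 \right)} u = \left(9 - 12\right) \left(-3 + 2\right) 28 = \left(-3\right) \left(-1\right) 28 = 3 \cdot 28 = 84$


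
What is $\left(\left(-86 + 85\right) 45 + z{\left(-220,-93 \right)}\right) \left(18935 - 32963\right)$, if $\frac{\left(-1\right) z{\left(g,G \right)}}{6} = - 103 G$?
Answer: $806876532$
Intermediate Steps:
$z{\left(g,G \right)} = 618 G$ ($z{\left(g,G \right)} = - 6 \left(- 103 G\right) = 618 G$)
$\left(\left(-86 + 85\right) 45 + z{\left(-220,-93 \right)}\right) \left(18935 - 32963\right) = \left(\left(-86 + 85\right) 45 + 618 \left(-93\right)\right) \left(18935 - 32963\right) = \left(\left(-1\right) 45 - 57474\right) \left(-14028\right) = \left(-45 - 57474\right) \left(-14028\right) = \left(-57519\right) \left(-14028\right) = 806876532$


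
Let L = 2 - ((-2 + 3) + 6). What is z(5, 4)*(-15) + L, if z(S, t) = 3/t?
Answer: -65/4 ≈ -16.250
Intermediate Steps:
L = -5 (L = 2 - (1 + 6) = 2 - 1*7 = 2 - 7 = -5)
z(5, 4)*(-15) + L = (3/4)*(-15) - 5 = (3*(¼))*(-15) - 5 = (¾)*(-15) - 5 = -45/4 - 5 = -65/4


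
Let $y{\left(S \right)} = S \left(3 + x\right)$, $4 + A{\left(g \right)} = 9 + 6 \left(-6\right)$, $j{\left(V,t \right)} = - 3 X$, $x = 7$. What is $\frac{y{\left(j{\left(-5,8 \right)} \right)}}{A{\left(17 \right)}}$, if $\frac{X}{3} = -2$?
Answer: $- \frac{180}{31} \approx -5.8064$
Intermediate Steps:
$X = -6$ ($X = 3 \left(-2\right) = -6$)
$j{\left(V,t \right)} = 18$ ($j{\left(V,t \right)} = \left(-3\right) \left(-6\right) = 18$)
$A{\left(g \right)} = -31$ ($A{\left(g \right)} = -4 + \left(9 + 6 \left(-6\right)\right) = -4 + \left(9 - 36\right) = -4 - 27 = -31$)
$y{\left(S \right)} = 10 S$ ($y{\left(S \right)} = S \left(3 + 7\right) = S 10 = 10 S$)
$\frac{y{\left(j{\left(-5,8 \right)} \right)}}{A{\left(17 \right)}} = \frac{10 \cdot 18}{-31} = 180 \left(- \frac{1}{31}\right) = - \frac{180}{31}$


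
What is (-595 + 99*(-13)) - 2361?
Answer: -4243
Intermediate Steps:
(-595 + 99*(-13)) - 2361 = (-595 - 1287) - 2361 = -1882 - 2361 = -4243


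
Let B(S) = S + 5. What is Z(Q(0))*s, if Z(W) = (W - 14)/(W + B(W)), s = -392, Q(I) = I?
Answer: 5488/5 ≈ 1097.6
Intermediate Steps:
B(S) = 5 + S
Z(W) = (-14 + W)/(5 + 2*W) (Z(W) = (W - 14)/(W + (5 + W)) = (-14 + W)/(5 + 2*W))
Z(Q(0))*s = ((-14 + 0)/(5 + 2*0))*(-392) = (-14/(5 + 0))*(-392) = (-14/5)*(-392) = ((⅕)*(-14))*(-392) = -14/5*(-392) = 5488/5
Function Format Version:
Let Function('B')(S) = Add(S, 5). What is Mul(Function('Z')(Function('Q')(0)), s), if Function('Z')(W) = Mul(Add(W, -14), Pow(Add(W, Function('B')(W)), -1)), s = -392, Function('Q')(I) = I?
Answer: Rational(5488, 5) ≈ 1097.6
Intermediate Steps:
Function('B')(S) = Add(5, S)
Function('Z')(W) = Mul(Pow(Add(5, Mul(2, W)), -1), Add(-14, W)) (Function('Z')(W) = Mul(Add(W, -14), Pow(Add(W, Add(5, W)), -1)) = Mul(Add(-14, W), Pow(Add(5, Mul(2, W)), -1)) = Mul(Pow(Add(5, Mul(2, W)), -1), Add(-14, W)))
Mul(Function('Z')(Function('Q')(0)), s) = Mul(Mul(Pow(Add(5, Mul(2, 0)), -1), Add(-14, 0)), -392) = Mul(Mul(Pow(Add(5, 0), -1), -14), -392) = Mul(Mul(Pow(5, -1), -14), -392) = Mul(Mul(Rational(1, 5), -14), -392) = Mul(Rational(-14, 5), -392) = Rational(5488, 5)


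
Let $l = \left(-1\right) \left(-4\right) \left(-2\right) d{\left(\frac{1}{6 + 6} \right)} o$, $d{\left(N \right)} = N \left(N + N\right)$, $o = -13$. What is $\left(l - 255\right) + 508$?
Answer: $\frac{2290}{9} \approx 254.44$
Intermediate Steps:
$d{\left(N \right)} = 2 N^{2}$ ($d{\left(N \right)} = N 2 N = 2 N^{2}$)
$l = \frac{13}{9}$ ($l = \left(-1\right) \left(-4\right) \left(-2\right) 2 \left(\frac{1}{6 + 6}\right)^{2} \left(-13\right) = 4 \left(-2\right) 2 \left(\frac{1}{12}\right)^{2} \left(-13\right) = - 8 \cdot \frac{2}{144} \left(-13\right) = - 8 \cdot 2 \cdot \frac{1}{144} \left(-13\right) = \left(-8\right) \frac{1}{72} \left(-13\right) = \left(- \frac{1}{9}\right) \left(-13\right) = \frac{13}{9} \approx 1.4444$)
$\left(l - 255\right) + 508 = \left(\frac{13}{9} - 255\right) + 508 = - \frac{2282}{9} + 508 = \frac{2290}{9}$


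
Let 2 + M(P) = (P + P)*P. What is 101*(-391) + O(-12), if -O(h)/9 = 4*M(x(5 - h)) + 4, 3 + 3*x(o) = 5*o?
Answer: -93247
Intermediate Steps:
x(o) = -1 + 5*o/3 (x(o) = -1 + (5*o)/3 = -1 + 5*o/3)
M(P) = -2 + 2*P**2 (M(P) = -2 + (P + P)*P = -2 + (2*P)*P = -2 + 2*P**2)
O(h) = 36 - 72*(22/3 - 5*h/3)**2 (O(h) = -9*(4*(-2 + 2*(-1 + 5*(5 - h)/3)**2) + 4) = -9*(4*(-2 + 2*(-1 + (25/3 - 5*h/3))**2) + 4) = -9*(4*(-2 + 2*(22/3 - 5*h/3)**2) + 4) = -9*((-8 + 8*(22/3 - 5*h/3)**2) + 4) = -9*(-4 + 8*(22/3 - 5*h/3)**2) = 36 - 72*(22/3 - 5*h/3)**2)
101*(-391) + O(-12) = 101*(-391) + (-3836 - 200*(-12)**2 + 1760*(-12)) = -39491 + (-3836 - 200*144 - 21120) = -39491 + (-3836 - 28800 - 21120) = -39491 - 53756 = -93247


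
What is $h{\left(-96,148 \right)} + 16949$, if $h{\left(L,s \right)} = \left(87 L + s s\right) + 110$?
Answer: $30611$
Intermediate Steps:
$h{\left(L,s \right)} = 110 + s^{2} + 87 L$ ($h{\left(L,s \right)} = \left(87 L + s^{2}\right) + 110 = \left(s^{2} + 87 L\right) + 110 = 110 + s^{2} + 87 L$)
$h{\left(-96,148 \right)} + 16949 = \left(110 + 148^{2} + 87 \left(-96\right)\right) + 16949 = \left(110 + 21904 - 8352\right) + 16949 = 13662 + 16949 = 30611$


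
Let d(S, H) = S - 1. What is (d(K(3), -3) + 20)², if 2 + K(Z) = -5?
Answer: 144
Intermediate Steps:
K(Z) = -7 (K(Z) = -2 - 5 = -7)
d(S, H) = -1 + S
(d(K(3), -3) + 20)² = ((-1 - 7) + 20)² = (-8 + 20)² = 12² = 144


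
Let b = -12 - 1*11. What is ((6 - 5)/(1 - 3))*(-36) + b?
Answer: -5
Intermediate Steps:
b = -23 (b = -12 - 11 = -23)
((6 - 5)/(1 - 3))*(-36) + b = ((6 - 5)/(1 - 3))*(-36) - 23 = (1/(-2))*(-36) - 23 = (1*(-½))*(-36) - 23 = -½*(-36) - 23 = 18 - 23 = -5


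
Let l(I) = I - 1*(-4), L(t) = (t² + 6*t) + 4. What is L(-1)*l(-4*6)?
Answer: 20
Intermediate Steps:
L(t) = 4 + t² + 6*t
l(I) = 4 + I (l(I) = I + 4 = 4 + I)
L(-1)*l(-4*6) = (4 + (-1)² + 6*(-1))*(4 - 4*6) = (4 + 1 - 6)*(4 - 24) = -1*(-20) = 20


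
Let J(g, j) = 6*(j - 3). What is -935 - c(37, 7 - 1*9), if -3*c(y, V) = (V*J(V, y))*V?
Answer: -663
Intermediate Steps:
J(g, j) = -18 + 6*j (J(g, j) = 6*(-3 + j) = -18 + 6*j)
c(y, V) = -V²*(-18 + 6*y)/3 (c(y, V) = -V*(-18 + 6*y)*V/3 = -V²*(-18 + 6*y)/3)
-935 - c(37, 7 - 1*9) = -935 - 2*(7 - 1*9)²*(3 - 1*37) = -935 - 2*(7 - 9)²*(3 - 37) = -935 - 2*(-2)²*(-34) = -935 - 2*4*(-34) = -935 - 1*(-272) = -935 + 272 = -663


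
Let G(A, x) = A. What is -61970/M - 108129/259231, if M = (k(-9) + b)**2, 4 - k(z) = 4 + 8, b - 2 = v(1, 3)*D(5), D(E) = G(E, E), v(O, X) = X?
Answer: -2296186217/2999673 ≈ -765.48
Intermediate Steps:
D(E) = E
b = 17 (b = 2 + 3*5 = 2 + 15 = 17)
k(z) = -8 (k(z) = 4 - (4 + 8) = 4 - 1*12 = 4 - 12 = -8)
M = 81 (M = (-8 + 17)**2 = 9**2 = 81)
-61970/M - 108129/259231 = -61970/81 - 108129/259231 = -61970*1/81 - 108129*1/259231 = -61970/81 - 15447/37033 = -2296186217/2999673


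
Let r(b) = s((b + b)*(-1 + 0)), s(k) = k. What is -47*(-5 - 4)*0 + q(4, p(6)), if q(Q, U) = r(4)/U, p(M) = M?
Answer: -4/3 ≈ -1.3333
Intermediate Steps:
r(b) = -2*b (r(b) = (b + b)*(-1 + 0) = (2*b)*(-1) = -2*b)
q(Q, U) = -8/U (q(Q, U) = (-2*4)/U = -8/U)
-47*(-5 - 4)*0 + q(4, p(6)) = -47*(-5 - 4)*0 - 8/6 = -(-423)*0 - 8*⅙ = -47*0 - 4/3 = 0 - 4/3 = -4/3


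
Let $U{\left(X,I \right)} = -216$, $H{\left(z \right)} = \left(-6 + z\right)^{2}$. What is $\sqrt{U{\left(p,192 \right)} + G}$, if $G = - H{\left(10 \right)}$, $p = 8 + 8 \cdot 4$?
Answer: $2 i \sqrt{58} \approx 15.232 i$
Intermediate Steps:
$p = 40$ ($p = 8 + 32 = 40$)
$G = -16$ ($G = - \left(-6 + 10\right)^{2} = - 4^{2} = \left(-1\right) 16 = -16$)
$\sqrt{U{\left(p,192 \right)} + G} = \sqrt{-216 - 16} = \sqrt{-232} = 2 i \sqrt{58}$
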